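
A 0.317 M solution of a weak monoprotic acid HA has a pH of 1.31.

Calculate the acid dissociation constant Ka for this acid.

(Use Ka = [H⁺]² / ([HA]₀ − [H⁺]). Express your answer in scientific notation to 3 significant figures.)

[H⁺] = 10^(−pH) = 10^(−1.31) = 4.898e-02 M. For HA ⇌ H⁺ + A⁻, Ka = [H⁺][A⁻]/[HA] = [H⁺]² / ([HA]₀ − [H⁺]) = (4.898e-02)² / (0.317 − 4.898e-02) = 8.95e-03.

K_a = 8.95e-03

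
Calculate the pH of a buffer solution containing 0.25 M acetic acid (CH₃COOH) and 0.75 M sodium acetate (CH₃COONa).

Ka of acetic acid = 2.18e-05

pKa = -log(2.18e-05) = 4.66. pH = pKa + log([A⁻]/[HA]) = 4.66 + log(0.75/0.25)

pH = 5.14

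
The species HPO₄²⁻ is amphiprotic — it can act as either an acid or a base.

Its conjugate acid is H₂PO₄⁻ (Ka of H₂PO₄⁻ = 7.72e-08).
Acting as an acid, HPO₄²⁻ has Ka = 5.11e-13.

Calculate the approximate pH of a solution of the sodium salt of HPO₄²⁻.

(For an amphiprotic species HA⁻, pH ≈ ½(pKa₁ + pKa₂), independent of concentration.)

pKa₁ = -log(7.72e-08) = 7.11; pKa₂ = -log(5.11e-13) = 12.29. For an amphiprotic species, pH ≈ ½(pKa₁ + pKa₂) = ½(7.11 + 12.29) = 9.70.

pH = 9.70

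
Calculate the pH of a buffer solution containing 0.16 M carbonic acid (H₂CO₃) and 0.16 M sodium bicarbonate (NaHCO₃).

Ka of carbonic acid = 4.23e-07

pKa = -log(4.23e-07) = 6.37. pH = pKa + log([A⁻]/[HA]) = 6.37 + log(0.16/0.16)

pH = 6.37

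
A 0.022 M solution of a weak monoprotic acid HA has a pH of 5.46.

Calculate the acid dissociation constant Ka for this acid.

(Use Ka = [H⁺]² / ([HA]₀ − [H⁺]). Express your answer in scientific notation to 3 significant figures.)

[H⁺] = 10^(−pH) = 10^(−5.46) = 3.467e-06 M. For HA ⇌ H⁺ + A⁻, Ka = [H⁺][A⁻]/[HA] = [H⁺]² / ([HA]₀ − [H⁺]) = (3.467e-06)² / (0.022 − 3.467e-06) = 5.47e-10.

K_a = 5.47e-10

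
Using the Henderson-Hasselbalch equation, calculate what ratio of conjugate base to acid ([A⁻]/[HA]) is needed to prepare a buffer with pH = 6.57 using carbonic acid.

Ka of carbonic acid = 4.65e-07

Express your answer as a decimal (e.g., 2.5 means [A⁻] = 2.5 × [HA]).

pKa = -log(4.65e-07) = 6.3325. pH = pKa + log([A⁻]/[HA]), so log([A⁻]/[HA]) = pH − pKa = 6.57 − 6.3325 = 0.2375. [A⁻]/[HA] = 10^(0.2375) = 1.73

[A⁻]/[HA] = 1.73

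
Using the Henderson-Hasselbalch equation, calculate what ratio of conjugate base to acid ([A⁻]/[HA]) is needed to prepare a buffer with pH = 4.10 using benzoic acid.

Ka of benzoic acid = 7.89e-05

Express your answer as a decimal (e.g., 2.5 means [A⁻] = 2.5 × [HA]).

pKa = -log(7.89e-05) = 4.1029. pH = pKa + log([A⁻]/[HA]), so log([A⁻]/[HA]) = pH − pKa = 4.10 − 4.1029 = -0.0029. [A⁻]/[HA] = 10^(-0.0029) = 0.993

[A⁻]/[HA] = 0.993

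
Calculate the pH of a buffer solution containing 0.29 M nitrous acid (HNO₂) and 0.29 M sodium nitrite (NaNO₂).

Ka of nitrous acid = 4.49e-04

pKa = -log(4.49e-04) = 3.35. pH = pKa + log([A⁻]/[HA]) = 3.35 + log(0.29/0.29)

pH = 3.35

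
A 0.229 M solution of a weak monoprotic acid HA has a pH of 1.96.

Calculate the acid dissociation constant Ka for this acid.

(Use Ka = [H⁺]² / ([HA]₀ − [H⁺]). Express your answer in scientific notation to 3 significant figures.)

[H⁺] = 10^(−pH) = 10^(−1.96) = 1.096e-02 M. For HA ⇌ H⁺ + A⁻, Ka = [H⁺][A⁻]/[HA] = [H⁺]² / ([HA]₀ − [H⁺]) = (1.096e-02)² / (0.229 − 1.096e-02) = 5.51e-04.

K_a = 5.51e-04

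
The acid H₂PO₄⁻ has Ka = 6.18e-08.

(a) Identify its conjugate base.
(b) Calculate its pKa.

(a) The conjugate base is formed by removing one H⁺ from H₂PO₄⁻, giving HPO₄²⁻. (b) pKa = -log(Ka) = -log(6.18e-08) = 7.21.

Conjugate base: HPO₄²⁻; pK_a = 7.21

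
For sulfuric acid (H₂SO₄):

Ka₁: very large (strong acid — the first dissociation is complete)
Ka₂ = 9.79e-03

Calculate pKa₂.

pKa₂ = -log(Ka₂) = -log(9.79e-03) = 2.01.

pK_{a2} = 2.01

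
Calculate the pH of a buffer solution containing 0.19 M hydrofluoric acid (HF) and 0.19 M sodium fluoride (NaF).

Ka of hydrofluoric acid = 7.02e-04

pKa = -log(7.02e-04) = 3.15. pH = pKa + log([A⁻]/[HA]) = 3.15 + log(0.19/0.19)

pH = 3.15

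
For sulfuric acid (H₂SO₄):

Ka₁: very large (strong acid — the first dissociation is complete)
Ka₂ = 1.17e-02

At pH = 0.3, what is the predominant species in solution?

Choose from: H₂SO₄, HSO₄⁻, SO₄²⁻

The first dissociation is complete, so H₂SO₄ itself is never the predominant species in water; pKa₂ = -log(1.17e-02) = 1.93. For a polyprotic acid the predominant species crosses at each pKa: below pKa_n the protonated form dominates, above it the deprotonated form does. At pH = 0.3, the predominant species is HSO₄⁻.

HSO₄⁻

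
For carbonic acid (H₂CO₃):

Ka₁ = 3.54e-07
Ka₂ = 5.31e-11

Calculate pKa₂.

pKa₂ = -log(Ka₂) = -log(5.31e-11) = 10.27.

pK_{a2} = 10.27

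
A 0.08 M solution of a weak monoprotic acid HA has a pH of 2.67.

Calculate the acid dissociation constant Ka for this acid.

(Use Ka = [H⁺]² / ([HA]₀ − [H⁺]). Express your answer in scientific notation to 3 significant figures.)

[H⁺] = 10^(−pH) = 10^(−2.67) = 2.138e-03 M. For HA ⇌ H⁺ + A⁻, Ka = [H⁺][A⁻]/[HA] = [H⁺]² / ([HA]₀ − [H⁺]) = (2.138e-03)² / (0.08 − 2.138e-03) = 5.87e-05.

K_a = 5.87e-05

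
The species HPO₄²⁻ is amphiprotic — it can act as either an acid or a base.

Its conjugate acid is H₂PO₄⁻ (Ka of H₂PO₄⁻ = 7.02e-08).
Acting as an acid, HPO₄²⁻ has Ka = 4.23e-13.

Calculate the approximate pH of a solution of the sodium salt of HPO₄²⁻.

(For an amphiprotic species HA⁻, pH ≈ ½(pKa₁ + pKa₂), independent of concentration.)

pKa₁ = -log(7.02e-08) = 7.15; pKa₂ = -log(4.23e-13) = 12.37. For an amphiprotic species, pH ≈ ½(pKa₁ + pKa₂) = ½(7.15 + 12.37) = 9.76.

pH = 9.76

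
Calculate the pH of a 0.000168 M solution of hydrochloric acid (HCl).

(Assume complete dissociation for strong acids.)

[H⁺] = 0.000168 M for strong acid. pH = -log[H⁺] = -log(0.000168)

pH = 3.77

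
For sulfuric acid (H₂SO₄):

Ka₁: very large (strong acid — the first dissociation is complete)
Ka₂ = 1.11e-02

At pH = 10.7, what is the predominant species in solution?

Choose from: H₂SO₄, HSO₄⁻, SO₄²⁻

The first dissociation is complete, so H₂SO₄ itself is never the predominant species in water; pKa₂ = -log(1.11e-02) = 1.95. For a polyprotic acid the predominant species crosses at each pKa: below pKa_n the protonated form dominates, above it the deprotonated form does. At pH = 10.7, the predominant species is SO₄²⁻.

SO₄²⁻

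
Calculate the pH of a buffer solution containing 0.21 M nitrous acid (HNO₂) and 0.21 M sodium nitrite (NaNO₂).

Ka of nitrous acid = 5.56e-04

pKa = -log(5.56e-04) = 3.25. pH = pKa + log([A⁻]/[HA]) = 3.25 + log(0.21/0.21)

pH = 3.25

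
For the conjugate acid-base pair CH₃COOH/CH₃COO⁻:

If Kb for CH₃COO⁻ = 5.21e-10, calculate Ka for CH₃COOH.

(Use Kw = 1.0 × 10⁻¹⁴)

For a conjugate pair Ka × Kb = Kw, so Ka = Kw/Kb = 1.0 × 10⁻¹⁴ / 5.21e-10 = 1.92e-05.

K_a = 1.92e-05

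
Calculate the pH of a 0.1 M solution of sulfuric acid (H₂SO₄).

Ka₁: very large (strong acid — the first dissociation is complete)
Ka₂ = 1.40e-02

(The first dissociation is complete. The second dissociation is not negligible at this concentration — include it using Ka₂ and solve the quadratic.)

First dissociation is complete: [H⁺]₀ = [HSO₄⁻]₀ = C = 0.1 M. Second dissociation HSO₄⁻ ⇌ H⁺ + SO₄²⁻: let x = [SO₄²⁻]. Ka₂ = (C + x)·x / (C − x) = 1.40e-02 → x² + (C + Ka₂)·x − Ka₂·C = 0 → x² + 0.11400·x − 1.400e-03 = 0. x = (−0.11400 + √(0.11400² + 4 × 1.400e-03)) / 2 = 1.1184e-02 M. [H⁺] = C + x = 0.1 + 1.1184e-02 = 1.1118e-01 M. pH = -log(1.1118e-01) = 0.95.

pH = 0.95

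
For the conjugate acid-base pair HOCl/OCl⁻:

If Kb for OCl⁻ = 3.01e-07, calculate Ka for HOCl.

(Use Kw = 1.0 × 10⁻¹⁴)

For a conjugate pair Ka × Kb = Kw, so Ka = Kw/Kb = 1.0 × 10⁻¹⁴ / 3.01e-07 = 3.32e-08.

K_a = 3.32e-08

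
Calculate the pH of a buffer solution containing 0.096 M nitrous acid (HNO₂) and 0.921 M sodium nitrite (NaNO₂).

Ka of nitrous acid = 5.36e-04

pKa = -log(5.36e-04) = 3.27. pH = pKa + log([A⁻]/[HA]) = 3.27 + log(0.921/0.096)

pH = 4.25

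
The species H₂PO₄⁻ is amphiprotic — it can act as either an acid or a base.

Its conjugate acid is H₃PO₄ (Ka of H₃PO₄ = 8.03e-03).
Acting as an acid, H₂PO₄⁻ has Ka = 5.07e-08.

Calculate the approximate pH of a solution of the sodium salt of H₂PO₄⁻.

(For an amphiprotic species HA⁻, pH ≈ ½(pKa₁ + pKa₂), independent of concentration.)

pKa₁ = -log(8.03e-03) = 2.10; pKa₂ = -log(5.07e-08) = 7.29. For an amphiprotic species, pH ≈ ½(pKa₁ + pKa₂) = ½(2.10 + 7.29) = 4.70.

pH = 4.70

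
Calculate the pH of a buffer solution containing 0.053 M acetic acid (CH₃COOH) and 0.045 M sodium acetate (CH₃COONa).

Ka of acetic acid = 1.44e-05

pKa = -log(1.44e-05) = 4.84. pH = pKa + log([A⁻]/[HA]) = 4.84 + log(0.045/0.053)

pH = 4.77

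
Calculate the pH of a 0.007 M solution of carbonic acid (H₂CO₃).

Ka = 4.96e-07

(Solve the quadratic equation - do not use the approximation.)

x² + Ka×x - Ka×C = 0. Using quadratic formula: [H⁺] = 5.8676e-05

pH = 4.23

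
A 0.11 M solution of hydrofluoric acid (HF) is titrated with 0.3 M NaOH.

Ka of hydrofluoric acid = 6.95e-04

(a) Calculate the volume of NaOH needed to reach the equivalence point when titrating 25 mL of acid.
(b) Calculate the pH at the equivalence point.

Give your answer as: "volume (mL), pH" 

moles acid = 0.11 × 25/1000 = 0.00275 mol; V_base = moles/0.3 × 1000 = 9.2 mL. At equivalence only the conjugate base is present: [A⁻] = 0.00275/0.034 = 8.0488e-02 M. Kb = Kw/Ka = 1.44e-11; [OH⁻] = √(Kb × [A⁻]) = 1.0761e-06; pOH = 5.97; pH = 14 - pOH = 8.03.

V = 9.2 mL, pH = 8.03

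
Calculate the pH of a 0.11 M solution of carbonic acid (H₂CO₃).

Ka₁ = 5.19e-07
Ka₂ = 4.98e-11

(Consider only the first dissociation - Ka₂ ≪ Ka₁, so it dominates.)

First dissociation dominates. From Ka₁ = [H⁺][HA⁻]/[H₂A], x² + Ka₁·x − Ka₁·C = 0 with C = 0.11 M and Ka₁ = 5.19e-07. Solving: [H⁺] = (−Ka₁ + √(Ka₁² + 4·Ka₁·C)) / 2 = 2.3868e-04 M. pH = -log(2.3868e-04) = 3.62.

pH = 3.62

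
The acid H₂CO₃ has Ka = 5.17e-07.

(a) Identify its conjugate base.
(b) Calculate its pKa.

(a) The conjugate base is formed by removing one H⁺ from H₂CO₃, giving HCO₃⁻. (b) pKa = -log(Ka) = -log(5.17e-07) = 6.29.

Conjugate base: HCO₃⁻; pK_a = 6.29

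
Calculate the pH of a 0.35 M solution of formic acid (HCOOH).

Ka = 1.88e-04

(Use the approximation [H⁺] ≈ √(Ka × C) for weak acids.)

[H⁺] = √(Ka × C) = √(1.88e-04 × 0.35) = 8.1117e-03. pH = -log(8.1117e-03)

pH = 2.09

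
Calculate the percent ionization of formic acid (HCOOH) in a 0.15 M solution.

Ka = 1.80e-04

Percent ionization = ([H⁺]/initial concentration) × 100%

Using Ka equilibrium: x² + Ka×x - Ka×C = 0. Solving: [H⁺] = 5.1069e-03. Percent = (5.1069e-03/0.15) × 100

Percent ionization = 3.4%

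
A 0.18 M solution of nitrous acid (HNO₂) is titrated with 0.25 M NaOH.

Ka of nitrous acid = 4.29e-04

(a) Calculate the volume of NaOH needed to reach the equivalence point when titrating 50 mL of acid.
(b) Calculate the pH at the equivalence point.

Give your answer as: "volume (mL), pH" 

moles acid = 0.18 × 50/1000 = 0.009 mol; V_base = moles/0.25 × 1000 = 36.0 mL. At equivalence only the conjugate base is present: [A⁻] = 0.009/0.086 = 1.0465e-01 M. Kb = Kw/Ka = 2.33e-11; [OH⁻] = √(Kb × [A⁻]) = 1.5619e-06; pOH = 5.81; pH = 14 - pOH = 8.19.

V = 36.0 mL, pH = 8.19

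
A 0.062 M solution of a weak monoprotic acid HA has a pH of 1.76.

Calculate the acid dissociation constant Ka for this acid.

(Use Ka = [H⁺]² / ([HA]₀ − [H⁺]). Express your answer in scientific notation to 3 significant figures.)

[H⁺] = 10^(−pH) = 10^(−1.76) = 1.738e-02 M. For HA ⇌ H⁺ + A⁻, Ka = [H⁺][A⁻]/[HA] = [H⁺]² / ([HA]₀ − [H⁺]) = (1.738e-02)² / (0.062 − 1.738e-02) = 6.77e-03.

K_a = 6.77e-03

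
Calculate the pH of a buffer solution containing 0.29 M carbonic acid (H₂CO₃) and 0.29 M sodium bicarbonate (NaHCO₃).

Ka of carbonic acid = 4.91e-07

pKa = -log(4.91e-07) = 6.31. pH = pKa + log([A⁻]/[HA]) = 6.31 + log(0.29/0.29)

pH = 6.31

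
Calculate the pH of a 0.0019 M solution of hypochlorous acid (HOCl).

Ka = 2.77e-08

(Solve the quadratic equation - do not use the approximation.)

x² + Ka×x - Ka×C = 0. Using quadratic formula: [H⁺] = 7.2408e-06

pH = 5.14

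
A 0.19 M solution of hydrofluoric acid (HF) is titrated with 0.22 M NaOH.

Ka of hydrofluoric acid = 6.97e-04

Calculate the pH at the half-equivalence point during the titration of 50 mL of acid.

At half-equivalence [HA] = [A⁻], so Henderson-Hasselbalch gives pH = pKa = -log(6.97e-04) = 3.16.

pH = pKa = 3.16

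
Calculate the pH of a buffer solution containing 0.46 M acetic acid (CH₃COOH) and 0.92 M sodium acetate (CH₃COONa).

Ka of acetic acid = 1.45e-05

pKa = -log(1.45e-05) = 4.84. pH = pKa + log([A⁻]/[HA]) = 4.84 + log(0.92/0.46)

pH = 5.14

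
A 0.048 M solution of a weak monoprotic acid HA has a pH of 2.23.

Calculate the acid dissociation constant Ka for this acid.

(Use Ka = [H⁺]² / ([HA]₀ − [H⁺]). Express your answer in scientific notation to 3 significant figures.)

[H⁺] = 10^(−pH) = 10^(−2.23) = 5.888e-03 M. For HA ⇌ H⁺ + A⁻, Ka = [H⁺][A⁻]/[HA] = [H⁺]² / ([HA]₀ − [H⁺]) = (5.888e-03)² / (0.048 − 5.888e-03) = 8.23e-04.

K_a = 8.23e-04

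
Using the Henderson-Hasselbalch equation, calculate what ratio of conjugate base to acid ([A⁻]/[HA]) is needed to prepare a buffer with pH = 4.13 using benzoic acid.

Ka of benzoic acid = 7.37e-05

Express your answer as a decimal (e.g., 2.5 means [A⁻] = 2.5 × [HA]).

pKa = -log(7.37e-05) = 4.1325. pH = pKa + log([A⁻]/[HA]), so log([A⁻]/[HA]) = pH − pKa = 4.13 − 4.1325 = -0.0025. [A⁻]/[HA] = 10^(-0.0025) = 0.994

[A⁻]/[HA] = 0.994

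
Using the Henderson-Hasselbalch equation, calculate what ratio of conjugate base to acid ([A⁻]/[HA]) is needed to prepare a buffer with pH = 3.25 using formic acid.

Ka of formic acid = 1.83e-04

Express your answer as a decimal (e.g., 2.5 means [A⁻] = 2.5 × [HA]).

pKa = -log(1.83e-04) = 3.7375. pH = pKa + log([A⁻]/[HA]), so log([A⁻]/[HA]) = pH − pKa = 3.25 − 3.7375 = -0.4875. [A⁻]/[HA] = 10^(-0.4875) = 0.325

[A⁻]/[HA] = 0.325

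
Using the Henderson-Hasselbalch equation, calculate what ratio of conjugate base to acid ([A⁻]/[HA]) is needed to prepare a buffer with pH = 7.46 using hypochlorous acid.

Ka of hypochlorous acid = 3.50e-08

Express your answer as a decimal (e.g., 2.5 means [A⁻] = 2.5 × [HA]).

pKa = -log(3.50e-08) = 7.4559. pH = pKa + log([A⁻]/[HA]), so log([A⁻]/[HA]) = pH − pKa = 7.46 − 7.4559 = 0.0041. [A⁻]/[HA] = 10^(0.0041) = 1.01

[A⁻]/[HA] = 1.01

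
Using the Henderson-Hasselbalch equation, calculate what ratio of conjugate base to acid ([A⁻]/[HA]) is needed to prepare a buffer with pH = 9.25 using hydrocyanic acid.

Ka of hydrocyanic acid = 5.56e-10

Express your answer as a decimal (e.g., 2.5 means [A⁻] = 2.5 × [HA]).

pKa = -log(5.56e-10) = 9.2549. pH = pKa + log([A⁻]/[HA]), so log([A⁻]/[HA]) = pH − pKa = 9.25 − 9.2549 = -0.0049. [A⁻]/[HA] = 10^(-0.0049) = 0.989

[A⁻]/[HA] = 0.989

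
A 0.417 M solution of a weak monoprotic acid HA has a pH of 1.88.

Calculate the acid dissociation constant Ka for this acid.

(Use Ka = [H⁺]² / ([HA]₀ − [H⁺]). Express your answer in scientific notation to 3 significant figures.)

[H⁺] = 10^(−pH) = 10^(−1.88) = 1.318e-02 M. For HA ⇌ H⁺ + A⁻, Ka = [H⁺][A⁻]/[HA] = [H⁺]² / ([HA]₀ − [H⁺]) = (1.318e-02)² / (0.417 − 1.318e-02) = 4.30e-04.

K_a = 4.30e-04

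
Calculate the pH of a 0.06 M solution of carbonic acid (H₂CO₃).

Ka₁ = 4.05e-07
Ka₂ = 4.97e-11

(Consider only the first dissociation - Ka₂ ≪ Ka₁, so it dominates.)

First dissociation dominates. From Ka₁ = [H⁺][HA⁻]/[H₂A], x² + Ka₁·x − Ka₁·C = 0 with C = 0.06 M and Ka₁ = 4.05e-07. Solving: [H⁺] = (−Ka₁ + √(Ka₁² + 4·Ka₁·C)) / 2 = 1.5568e-04 M. pH = -log(1.5568e-04) = 3.81.

pH = 3.81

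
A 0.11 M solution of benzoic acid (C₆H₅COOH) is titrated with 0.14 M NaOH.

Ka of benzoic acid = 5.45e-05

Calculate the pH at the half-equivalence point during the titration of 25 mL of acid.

At half-equivalence [HA] = [A⁻], so Henderson-Hasselbalch gives pH = pKa = -log(5.45e-05) = 4.26.

pH = pKa = 4.26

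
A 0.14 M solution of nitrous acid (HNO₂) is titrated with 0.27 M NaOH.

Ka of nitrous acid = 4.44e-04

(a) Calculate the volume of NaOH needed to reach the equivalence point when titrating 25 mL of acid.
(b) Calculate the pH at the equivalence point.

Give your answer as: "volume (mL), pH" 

moles acid = 0.14 × 25/1000 = 0.0035 mol; V_base = moles/0.27 × 1000 = 13.0 mL. At equivalence only the conjugate base is present: [A⁻] = 0.0035/0.038 = 9.2195e-02 M. Kb = Kw/Ka = 2.25e-11; [OH⁻] = √(Kb × [A⁻]) = 1.4410e-06; pOH = 5.84; pH = 14 - pOH = 8.16.

V = 13.0 mL, pH = 8.16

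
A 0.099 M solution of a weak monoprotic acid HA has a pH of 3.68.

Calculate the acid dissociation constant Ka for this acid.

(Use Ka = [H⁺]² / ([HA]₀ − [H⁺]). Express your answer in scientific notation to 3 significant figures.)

[H⁺] = 10^(−pH) = 10^(−3.68) = 2.089e-04 M. For HA ⇌ H⁺ + A⁻, Ka = [H⁺][A⁻]/[HA] = [H⁺]² / ([HA]₀ − [H⁺]) = (2.089e-04)² / (0.099 − 2.089e-04) = 4.42e-07.

K_a = 4.42e-07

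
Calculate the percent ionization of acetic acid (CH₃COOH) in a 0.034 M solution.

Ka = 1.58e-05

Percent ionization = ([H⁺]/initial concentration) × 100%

Using Ka equilibrium: x² + Ka×x - Ka×C = 0. Solving: [H⁺] = 7.2508e-04. Percent = (7.2508e-04/0.034) × 100

Percent ionization = 2.13%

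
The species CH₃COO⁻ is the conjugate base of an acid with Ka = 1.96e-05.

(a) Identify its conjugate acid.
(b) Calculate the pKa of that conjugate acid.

(a) The conjugate acid is formed by adding one H⁺ to CH₃COO⁻, giving CH₃COOH. (b) pKa = -log(Ka) = -log(1.96e-05) = 4.71.

Conjugate acid: CH₃COOH; pK_a = 4.71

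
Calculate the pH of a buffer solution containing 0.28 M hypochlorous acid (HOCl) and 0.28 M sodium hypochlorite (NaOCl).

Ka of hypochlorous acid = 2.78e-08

pKa = -log(2.78e-08) = 7.56. pH = pKa + log([A⁻]/[HA]) = 7.56 + log(0.28/0.28)

pH = 7.56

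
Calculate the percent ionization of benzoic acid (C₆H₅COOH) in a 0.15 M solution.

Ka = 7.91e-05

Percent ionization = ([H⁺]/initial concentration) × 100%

Using Ka equilibrium: x² + Ka×x - Ka×C = 0. Solving: [H⁺] = 3.4052e-03. Percent = (3.4052e-03/0.15) × 100

Percent ionization = 2.27%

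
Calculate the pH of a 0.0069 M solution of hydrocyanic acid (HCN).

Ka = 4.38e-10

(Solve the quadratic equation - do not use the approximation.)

x² + Ka×x - Ka×C = 0. Using quadratic formula: [H⁺] = 1.7382e-06

pH = 5.76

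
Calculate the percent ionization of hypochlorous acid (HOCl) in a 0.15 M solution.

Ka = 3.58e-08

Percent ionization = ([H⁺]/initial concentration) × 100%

Using Ka equilibrium: x² + Ka×x - Ka×C = 0. Solving: [H⁺] = 7.3262e-05. Percent = (7.3262e-05/0.15) × 100

Percent ionization = 0.0488%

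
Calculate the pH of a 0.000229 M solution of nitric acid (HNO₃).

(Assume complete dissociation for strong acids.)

[H⁺] = 0.000229 M for strong acid. pH = -log[H⁺] = -log(0.000229)

pH = 3.64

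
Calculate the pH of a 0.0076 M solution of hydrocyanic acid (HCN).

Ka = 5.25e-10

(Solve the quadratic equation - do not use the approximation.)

x² + Ka×x - Ka×C = 0. Using quadratic formula: [H⁺] = 1.9972e-06

pH = 5.70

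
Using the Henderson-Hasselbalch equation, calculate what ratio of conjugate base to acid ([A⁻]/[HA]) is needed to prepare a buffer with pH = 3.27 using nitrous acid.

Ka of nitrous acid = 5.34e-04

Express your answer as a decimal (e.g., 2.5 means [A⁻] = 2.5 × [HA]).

pKa = -log(5.34e-04) = 3.2725. pH = pKa + log([A⁻]/[HA]), so log([A⁻]/[HA]) = pH − pKa = 3.27 − 3.2725 = -0.0025. [A⁻]/[HA] = 10^(-0.0025) = 0.994

[A⁻]/[HA] = 0.994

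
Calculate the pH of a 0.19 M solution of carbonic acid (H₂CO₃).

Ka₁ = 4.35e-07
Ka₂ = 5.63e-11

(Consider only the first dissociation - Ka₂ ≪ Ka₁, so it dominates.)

First dissociation dominates. From Ka₁ = [H⁺][HA⁻]/[H₂A], x² + Ka₁·x − Ka₁·C = 0 with C = 0.19 M and Ka₁ = 4.35e-07. Solving: [H⁺] = (−Ka₁ + √(Ka₁² + 4·Ka₁·C)) / 2 = 2.8727e-04 M. pH = -log(2.8727e-04) = 3.54.

pH = 3.54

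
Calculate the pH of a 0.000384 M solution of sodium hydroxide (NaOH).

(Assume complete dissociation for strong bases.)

[OH⁻] = 0.000384 M for strong base. pOH = -log[OH⁻] = 3.42, pH = 14 - pOH

pH = 10.58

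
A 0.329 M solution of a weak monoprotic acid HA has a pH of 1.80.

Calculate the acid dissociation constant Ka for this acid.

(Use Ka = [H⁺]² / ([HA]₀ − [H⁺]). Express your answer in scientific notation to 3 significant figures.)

[H⁺] = 10^(−pH) = 10^(−1.80) = 1.585e-02 M. For HA ⇌ H⁺ + A⁻, Ka = [H⁺][A⁻]/[HA] = [H⁺]² / ([HA]₀ − [H⁺]) = (1.585e-02)² / (0.329 − 1.585e-02) = 8.02e-04.

K_a = 8.02e-04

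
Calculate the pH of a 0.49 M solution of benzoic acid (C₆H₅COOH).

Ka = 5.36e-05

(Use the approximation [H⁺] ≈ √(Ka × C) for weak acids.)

[H⁺] = √(Ka × C) = √(5.36e-05 × 0.49) = 5.1248e-03. pH = -log(5.1248e-03)

pH = 2.29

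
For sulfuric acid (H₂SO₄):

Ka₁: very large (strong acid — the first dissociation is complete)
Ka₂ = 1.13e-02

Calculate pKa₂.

pKa₂ = -log(Ka₂) = -log(1.13e-02) = 1.95.

pK_{a2} = 1.95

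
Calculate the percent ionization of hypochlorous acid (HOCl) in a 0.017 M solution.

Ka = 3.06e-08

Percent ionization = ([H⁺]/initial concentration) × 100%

Using Ka equilibrium: x² + Ka×x - Ka×C = 0. Solving: [H⁺] = 2.2793e-05. Percent = (2.2793e-05/0.017) × 100

Percent ionization = 0.134%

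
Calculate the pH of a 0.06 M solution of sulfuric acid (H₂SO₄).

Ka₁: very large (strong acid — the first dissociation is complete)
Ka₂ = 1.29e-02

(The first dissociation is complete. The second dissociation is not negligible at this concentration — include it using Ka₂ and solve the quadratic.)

First dissociation is complete: [H⁺]₀ = [HSO₄⁻]₀ = C = 0.06 M. Second dissociation HSO₄⁻ ⇌ H⁺ + SO₄²⁻: let x = [SO₄²⁻]. Ka₂ = (C + x)·x / (C − x) = 1.29e-02 → x² + (C + Ka₂)·x − Ka₂·C = 0 → x² + 0.07290·x − 7.740e-04 = 0. x = (−0.07290 + √(0.07290² + 4 × 7.740e-04)) / 2 = 9.4041e-03 M. [H⁺] = C + x = 0.06 + 9.4041e-03 = 6.9404e-02 M. pH = -log(6.9404e-02) = 1.16.

pH = 1.16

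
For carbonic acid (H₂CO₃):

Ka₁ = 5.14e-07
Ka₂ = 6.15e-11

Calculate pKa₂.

pKa₂ = -log(Ka₂) = -log(6.15e-11) = 10.21.

pK_{a2} = 10.21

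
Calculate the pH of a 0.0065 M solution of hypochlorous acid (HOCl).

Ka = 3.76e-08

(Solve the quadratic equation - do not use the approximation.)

x² + Ka×x - Ka×C = 0. Using quadratic formula: [H⁺] = 1.5615e-05

pH = 4.81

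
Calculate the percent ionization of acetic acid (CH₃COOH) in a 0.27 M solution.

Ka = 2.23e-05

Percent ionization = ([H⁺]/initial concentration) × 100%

Using Ka equilibrium: x² + Ka×x - Ka×C = 0. Solving: [H⁺] = 2.4426e-03. Percent = (2.4426e-03/0.27) × 100

Percent ionization = 0.905%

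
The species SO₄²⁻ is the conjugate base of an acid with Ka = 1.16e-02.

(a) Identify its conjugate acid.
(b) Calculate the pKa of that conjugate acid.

(a) The conjugate acid is formed by adding one H⁺ to SO₄²⁻, giving HSO₄⁻. (b) pKa = -log(Ka) = -log(1.16e-02) = 1.94.

Conjugate acid: HSO₄⁻; pK_a = 1.94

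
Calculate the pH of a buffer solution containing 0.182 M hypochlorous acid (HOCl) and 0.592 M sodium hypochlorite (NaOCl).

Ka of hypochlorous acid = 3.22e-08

pKa = -log(3.22e-08) = 7.49. pH = pKa + log([A⁻]/[HA]) = 7.49 + log(0.592/0.182)

pH = 8.00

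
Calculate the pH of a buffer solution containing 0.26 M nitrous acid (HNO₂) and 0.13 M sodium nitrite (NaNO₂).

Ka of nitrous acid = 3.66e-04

pKa = -log(3.66e-04) = 3.44. pH = pKa + log([A⁻]/[HA]) = 3.44 + log(0.13/0.26)

pH = 3.14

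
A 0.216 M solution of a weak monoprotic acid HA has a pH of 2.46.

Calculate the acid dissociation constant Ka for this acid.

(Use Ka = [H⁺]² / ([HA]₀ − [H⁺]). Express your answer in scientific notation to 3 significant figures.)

[H⁺] = 10^(−pH) = 10^(−2.46) = 3.467e-03 M. For HA ⇌ H⁺ + A⁻, Ka = [H⁺][A⁻]/[HA] = [H⁺]² / ([HA]₀ − [H⁺]) = (3.467e-03)² / (0.216 − 3.467e-03) = 5.66e-05.

K_a = 5.66e-05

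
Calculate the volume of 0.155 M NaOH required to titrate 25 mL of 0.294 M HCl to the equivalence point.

At equivalence: moles acid = moles base. moles HCl = 0.294 × 25/1000 = 0.00735 mol. V_base = moles / 0.155 × 1000 = 47.4 mL.

V_{base} = 47.4 mL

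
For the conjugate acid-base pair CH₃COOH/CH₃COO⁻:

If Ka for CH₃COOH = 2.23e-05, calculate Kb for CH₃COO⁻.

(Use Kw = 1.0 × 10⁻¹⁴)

For a conjugate pair Ka × Kb = Kw, so Kb = Kw/Ka = 1.0 × 10⁻¹⁴ / 2.23e-05 = 4.48e-10.

K_b = 4.48e-10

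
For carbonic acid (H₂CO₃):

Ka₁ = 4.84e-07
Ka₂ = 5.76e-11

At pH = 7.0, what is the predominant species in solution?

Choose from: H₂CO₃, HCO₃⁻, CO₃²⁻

pKa₁ = 6.32, pKa₂ = 10.24. For a polyprotic acid the predominant species crosses at each pKa: below pKa_n the protonated form dominates, above it the deprotonated form does. At pH = 7.0, the predominant species is HCO₃⁻.

HCO₃⁻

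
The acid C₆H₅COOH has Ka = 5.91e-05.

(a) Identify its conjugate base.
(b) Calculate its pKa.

(a) The conjugate base is formed by removing one H⁺ from C₆H₅COOH, giving C₆H₅COO⁻. (b) pKa = -log(Ka) = -log(5.91e-05) = 4.23.

Conjugate base: C₆H₅COO⁻; pK_a = 4.23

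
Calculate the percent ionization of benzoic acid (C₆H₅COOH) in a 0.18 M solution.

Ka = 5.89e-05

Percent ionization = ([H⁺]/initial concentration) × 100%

Using Ka equilibrium: x² + Ka×x - Ka×C = 0. Solving: [H⁺] = 3.2268e-03. Percent = (3.2268e-03/0.18) × 100

Percent ionization = 1.79%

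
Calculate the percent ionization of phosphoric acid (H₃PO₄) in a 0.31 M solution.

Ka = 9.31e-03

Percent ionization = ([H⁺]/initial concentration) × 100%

Using Ka equilibrium: x² + Ka×x - Ka×C = 0. Solving: [H⁺] = 4.9269e-02. Percent = (4.9269e-02/0.31) × 100

Percent ionization = 15.9%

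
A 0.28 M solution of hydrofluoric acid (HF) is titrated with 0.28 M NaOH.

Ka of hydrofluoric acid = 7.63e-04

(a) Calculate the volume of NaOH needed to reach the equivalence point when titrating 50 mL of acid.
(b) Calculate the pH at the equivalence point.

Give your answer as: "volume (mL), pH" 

moles acid = 0.28 × 50/1000 = 0.014 mol; V_base = moles/0.28 × 1000 = 50.0 mL. At equivalence only the conjugate base is present: [A⁻] = 0.014/0.100 = 1.4000e-01 M. Kb = Kw/Ka = 1.31e-11; [OH⁻] = √(Kb × [A⁻]) = 1.3546e-06; pOH = 5.87; pH = 14 - pOH = 8.13.

V = 50.0 mL, pH = 8.13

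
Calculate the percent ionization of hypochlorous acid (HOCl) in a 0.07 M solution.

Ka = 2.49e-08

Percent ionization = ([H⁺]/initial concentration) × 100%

Using Ka equilibrium: x² + Ka×x - Ka×C = 0. Solving: [H⁺] = 4.1737e-05. Percent = (4.1737e-05/0.07) × 100

Percent ionization = 0.0596%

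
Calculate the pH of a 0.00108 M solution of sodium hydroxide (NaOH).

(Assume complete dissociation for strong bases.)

[OH⁻] = 0.00108 M for strong base. pOH = -log[OH⁻] = 2.97, pH = 14 - pOH

pH = 11.03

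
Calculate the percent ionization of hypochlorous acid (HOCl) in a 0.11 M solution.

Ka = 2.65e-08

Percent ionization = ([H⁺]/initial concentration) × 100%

Using Ka equilibrium: x² + Ka×x - Ka×C = 0. Solving: [H⁺] = 5.3977e-05. Percent = (5.3977e-05/0.11) × 100

Percent ionization = 0.0491%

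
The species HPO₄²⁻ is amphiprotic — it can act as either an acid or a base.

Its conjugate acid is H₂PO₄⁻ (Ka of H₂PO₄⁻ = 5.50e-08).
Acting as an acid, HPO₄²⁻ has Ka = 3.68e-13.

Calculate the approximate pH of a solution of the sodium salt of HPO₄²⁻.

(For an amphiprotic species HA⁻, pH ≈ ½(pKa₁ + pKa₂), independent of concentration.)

pKa₁ = -log(5.50e-08) = 7.26; pKa₂ = -log(3.68e-13) = 12.43. For an amphiprotic species, pH ≈ ½(pKa₁ + pKa₂) = ½(7.26 + 12.43) = 9.85.

pH = 9.85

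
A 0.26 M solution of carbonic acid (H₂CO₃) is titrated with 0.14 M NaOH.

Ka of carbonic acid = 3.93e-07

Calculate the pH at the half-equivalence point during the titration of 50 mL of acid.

At half-equivalence [HA] = [A⁻], so Henderson-Hasselbalch gives pH = pKa = -log(3.93e-07) = 6.41.

pH = pKa = 6.41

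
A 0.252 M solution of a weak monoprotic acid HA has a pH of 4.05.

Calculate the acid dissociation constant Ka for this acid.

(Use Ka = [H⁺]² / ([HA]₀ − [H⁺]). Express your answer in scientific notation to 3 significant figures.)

[H⁺] = 10^(−pH) = 10^(−4.05) = 8.913e-05 M. For HA ⇌ H⁺ + A⁻, Ka = [H⁺][A⁻]/[HA] = [H⁺]² / ([HA]₀ − [H⁺]) = (8.913e-05)² / (0.252 − 8.913e-05) = 3.15e-08.

K_a = 3.15e-08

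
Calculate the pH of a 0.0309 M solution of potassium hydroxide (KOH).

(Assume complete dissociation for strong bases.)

[OH⁻] = 0.0309 M for strong base. pOH = -log[OH⁻] = 1.51, pH = 14 - pOH

pH = 12.49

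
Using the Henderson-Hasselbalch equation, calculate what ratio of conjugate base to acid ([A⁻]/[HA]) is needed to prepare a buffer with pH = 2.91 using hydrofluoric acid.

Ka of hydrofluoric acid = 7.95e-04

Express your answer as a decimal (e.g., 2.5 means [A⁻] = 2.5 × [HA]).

pKa = -log(7.95e-04) = 3.0996. pH = pKa + log([A⁻]/[HA]), so log([A⁻]/[HA]) = pH − pKa = 2.91 − 3.0996 = -0.1896. [A⁻]/[HA] = 10^(-0.1896) = 0.646

[A⁻]/[HA] = 0.646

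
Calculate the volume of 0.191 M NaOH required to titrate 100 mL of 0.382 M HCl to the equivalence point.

At equivalence: moles acid = moles base. moles HCl = 0.382 × 100/1000 = 0.0382 mol. V_base = moles / 0.191 × 1000 = 200.0 mL.

V_{base} = 200.0 mL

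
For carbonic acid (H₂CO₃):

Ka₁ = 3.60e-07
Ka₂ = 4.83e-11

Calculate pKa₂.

pKa₂ = -log(Ka₂) = -log(4.83e-11) = 10.32.

pK_{a2} = 10.32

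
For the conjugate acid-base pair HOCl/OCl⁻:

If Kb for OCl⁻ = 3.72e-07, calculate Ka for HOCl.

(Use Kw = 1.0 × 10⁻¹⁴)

For a conjugate pair Ka × Kb = Kw, so Ka = Kw/Kb = 1.0 × 10⁻¹⁴ / 3.72e-07 = 2.69e-08.

K_a = 2.69e-08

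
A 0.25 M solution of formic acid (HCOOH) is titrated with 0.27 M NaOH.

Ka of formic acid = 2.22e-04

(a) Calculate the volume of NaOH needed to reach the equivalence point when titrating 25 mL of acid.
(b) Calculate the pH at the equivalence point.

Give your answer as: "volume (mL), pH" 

moles acid = 0.25 × 25/1000 = 0.00625 mol; V_base = moles/0.27 × 1000 = 23.1 mL. At equivalence only the conjugate base is present: [A⁻] = 0.00625/0.048 = 1.2981e-01 M. Kb = Kw/Ka = 4.50e-11; [OH⁻] = √(Kb × [A⁻]) = 2.4181e-06; pOH = 5.62; pH = 14 - pOH = 8.38.

V = 23.1 mL, pH = 8.38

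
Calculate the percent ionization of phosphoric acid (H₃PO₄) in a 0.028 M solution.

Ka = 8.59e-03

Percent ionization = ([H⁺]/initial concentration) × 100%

Using Ka equilibrium: x² + Ka×x - Ka×C = 0. Solving: [H⁺] = 1.1797e-02. Percent = (1.1797e-02/0.028) × 100

Percent ionization = 42.1%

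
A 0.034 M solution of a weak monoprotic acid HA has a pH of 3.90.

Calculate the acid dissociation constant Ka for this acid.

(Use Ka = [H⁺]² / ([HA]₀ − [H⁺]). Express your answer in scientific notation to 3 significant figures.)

[H⁺] = 10^(−pH) = 10^(−3.90) = 1.259e-04 M. For HA ⇌ H⁺ + A⁻, Ka = [H⁺][A⁻]/[HA] = [H⁺]² / ([HA]₀ − [H⁺]) = (1.259e-04)² / (0.034 − 1.259e-04) = 4.68e-07.

K_a = 4.68e-07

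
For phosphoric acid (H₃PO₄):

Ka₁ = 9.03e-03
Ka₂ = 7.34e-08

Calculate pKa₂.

pKa₂ = -log(Ka₂) = -log(7.34e-08) = 7.13.

pK_{a2} = 7.13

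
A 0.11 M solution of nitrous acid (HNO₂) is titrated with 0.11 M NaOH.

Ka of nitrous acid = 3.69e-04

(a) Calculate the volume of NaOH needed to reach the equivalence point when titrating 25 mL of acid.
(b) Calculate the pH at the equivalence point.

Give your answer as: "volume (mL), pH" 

moles acid = 0.11 × 25/1000 = 0.00275 mol; V_base = moles/0.11 × 1000 = 25.0 mL. At equivalence only the conjugate base is present: [A⁻] = 0.00275/0.050 = 5.5000e-02 M. Kb = Kw/Ka = 2.71e-11; [OH⁻] = √(Kb × [A⁻]) = 1.2209e-06; pOH = 5.91; pH = 14 - pOH = 8.09.

V = 25.0 mL, pH = 8.09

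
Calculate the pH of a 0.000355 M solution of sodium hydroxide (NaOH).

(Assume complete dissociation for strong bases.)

[OH⁻] = 0.000355 M for strong base. pOH = -log[OH⁻] = 3.45, pH = 14 - pOH

pH = 10.55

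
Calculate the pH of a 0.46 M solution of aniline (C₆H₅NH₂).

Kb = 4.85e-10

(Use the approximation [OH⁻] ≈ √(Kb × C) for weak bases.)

[OH⁻] = √(Kb × C) = √(4.85e-10 × 0.46) = 1.4937e-05. pOH = 4.83, pH = 14 - pOH

pH = 9.17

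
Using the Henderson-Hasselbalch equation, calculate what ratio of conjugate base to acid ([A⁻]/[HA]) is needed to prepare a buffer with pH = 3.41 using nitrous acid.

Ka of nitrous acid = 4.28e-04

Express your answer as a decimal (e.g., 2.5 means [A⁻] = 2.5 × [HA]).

pKa = -log(4.28e-04) = 3.3686. pH = pKa + log([A⁻]/[HA]), so log([A⁻]/[HA]) = pH − pKa = 3.41 − 3.3686 = 0.0414. [A⁻]/[HA] = 10^(0.0414) = 1.10

[A⁻]/[HA] = 1.10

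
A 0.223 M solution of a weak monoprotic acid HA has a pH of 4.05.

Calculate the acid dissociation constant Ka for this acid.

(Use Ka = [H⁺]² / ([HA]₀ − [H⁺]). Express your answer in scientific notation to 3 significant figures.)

[H⁺] = 10^(−pH) = 10^(−4.05) = 8.913e-05 M. For HA ⇌ H⁺ + A⁻, Ka = [H⁺][A⁻]/[HA] = [H⁺]² / ([HA]₀ − [H⁺]) = (8.913e-05)² / (0.223 − 8.913e-05) = 3.56e-08.

K_a = 3.56e-08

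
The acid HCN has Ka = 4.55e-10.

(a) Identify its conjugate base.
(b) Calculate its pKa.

(a) The conjugate base is formed by removing one H⁺ from HCN, giving CN⁻. (b) pKa = -log(Ka) = -log(4.55e-10) = 9.34.

Conjugate base: CN⁻; pK_a = 9.34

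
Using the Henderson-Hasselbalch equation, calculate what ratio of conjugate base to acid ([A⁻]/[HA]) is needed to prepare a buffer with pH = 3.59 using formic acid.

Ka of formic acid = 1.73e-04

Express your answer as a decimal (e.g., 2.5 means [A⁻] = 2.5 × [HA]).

pKa = -log(1.73e-04) = 3.7620. pH = pKa + log([A⁻]/[HA]), so log([A⁻]/[HA]) = pH − pKa = 3.59 − 3.7620 = -0.1720. [A⁻]/[HA] = 10^(-0.1720) = 0.673

[A⁻]/[HA] = 0.673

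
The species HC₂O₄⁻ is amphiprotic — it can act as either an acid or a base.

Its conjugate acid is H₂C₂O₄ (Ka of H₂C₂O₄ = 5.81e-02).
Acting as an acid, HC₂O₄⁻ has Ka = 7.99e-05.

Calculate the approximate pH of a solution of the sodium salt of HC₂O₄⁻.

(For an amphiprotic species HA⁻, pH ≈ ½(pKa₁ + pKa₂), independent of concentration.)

pKa₁ = -log(5.81e-02) = 1.24; pKa₂ = -log(7.99e-05) = 4.10. For an amphiprotic species, pH ≈ ½(pKa₁ + pKa₂) = ½(1.24 + 4.10) = 2.67.

pH = 2.67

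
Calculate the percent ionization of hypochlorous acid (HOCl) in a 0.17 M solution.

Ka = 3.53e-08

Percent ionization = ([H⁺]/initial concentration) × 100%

Using Ka equilibrium: x² + Ka×x - Ka×C = 0. Solving: [H⁺] = 7.7448e-05. Percent = (7.7448e-05/0.17) × 100

Percent ionization = 0.0456%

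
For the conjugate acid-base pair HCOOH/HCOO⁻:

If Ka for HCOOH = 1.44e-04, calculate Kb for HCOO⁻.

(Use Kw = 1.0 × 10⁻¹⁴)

For a conjugate pair Ka × Kb = Kw, so Kb = Kw/Ka = 1.0 × 10⁻¹⁴ / 1.44e-04 = 6.94e-11.

K_b = 6.94e-11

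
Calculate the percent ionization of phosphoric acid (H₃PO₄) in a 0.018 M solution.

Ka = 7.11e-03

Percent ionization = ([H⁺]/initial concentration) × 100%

Using Ka equilibrium: x² + Ka×x - Ka×C = 0. Solving: [H⁺] = 8.3032e-03. Percent = (8.3032e-03/0.018) × 100

Percent ionization = 46.1%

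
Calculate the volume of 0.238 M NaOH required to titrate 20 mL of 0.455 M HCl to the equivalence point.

At equivalence: moles acid = moles base. moles HCl = 0.455 × 20/1000 = 0.0091 mol. V_base = moles / 0.238 × 1000 = 38.2 mL.

V_{base} = 38.2 mL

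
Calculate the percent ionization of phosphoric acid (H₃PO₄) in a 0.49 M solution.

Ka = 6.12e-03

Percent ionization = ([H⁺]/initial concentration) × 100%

Using Ka equilibrium: x² + Ka×x - Ka×C = 0. Solving: [H⁺] = 5.1787e-02. Percent = (5.1787e-02/0.49) × 100

Percent ionization = 10.6%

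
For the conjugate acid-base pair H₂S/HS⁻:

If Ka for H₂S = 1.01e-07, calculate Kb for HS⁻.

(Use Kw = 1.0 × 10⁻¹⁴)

For a conjugate pair Ka × Kb = Kw, so Kb = Kw/Ka = 1.0 × 10⁻¹⁴ / 1.01e-07 = 9.90e-08.

K_b = 9.90e-08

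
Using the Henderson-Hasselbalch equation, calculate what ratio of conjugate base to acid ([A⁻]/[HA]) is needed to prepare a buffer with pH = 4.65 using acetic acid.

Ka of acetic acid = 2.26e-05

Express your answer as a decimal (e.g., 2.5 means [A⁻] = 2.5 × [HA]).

pKa = -log(2.26e-05) = 4.6459. pH = pKa + log([A⁻]/[HA]), so log([A⁻]/[HA]) = pH − pKa = 4.65 − 4.6459 = 0.0041. [A⁻]/[HA] = 10^(0.0041) = 1.01

[A⁻]/[HA] = 1.01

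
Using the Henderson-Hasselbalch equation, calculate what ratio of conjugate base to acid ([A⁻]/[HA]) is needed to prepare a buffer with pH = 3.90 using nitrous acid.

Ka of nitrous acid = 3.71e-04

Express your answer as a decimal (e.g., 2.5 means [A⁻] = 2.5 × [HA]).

pKa = -log(3.71e-04) = 3.4306. pH = pKa + log([A⁻]/[HA]), so log([A⁻]/[HA]) = pH − pKa = 3.90 − 3.4306 = 0.4694. [A⁻]/[HA] = 10^(0.4694) = 2.95

[A⁻]/[HA] = 2.95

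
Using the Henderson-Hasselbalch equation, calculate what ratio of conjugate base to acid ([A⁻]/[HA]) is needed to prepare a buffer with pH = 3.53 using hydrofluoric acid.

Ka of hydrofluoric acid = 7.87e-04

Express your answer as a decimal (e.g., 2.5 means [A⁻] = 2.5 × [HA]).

pKa = -log(7.87e-04) = 3.1040. pH = pKa + log([A⁻]/[HA]), so log([A⁻]/[HA]) = pH − pKa = 3.53 − 3.1040 = 0.4260. [A⁻]/[HA] = 10^(0.4260) = 2.67

[A⁻]/[HA] = 2.67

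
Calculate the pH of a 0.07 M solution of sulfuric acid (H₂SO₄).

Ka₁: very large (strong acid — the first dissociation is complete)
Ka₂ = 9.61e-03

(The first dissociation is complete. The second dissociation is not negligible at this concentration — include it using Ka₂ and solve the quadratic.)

First dissociation is complete: [H⁺]₀ = [HSO₄⁻]₀ = C = 0.07 M. Second dissociation HSO₄⁻ ⇌ H⁺ + SO₄²⁻: let x = [SO₄²⁻]. Ka₂ = (C + x)·x / (C − x) = 9.61e-03 → x² + (C + Ka₂)·x − Ka₂·C = 0 → x² + 0.07961·x − 6.727e-04 = 0. x = (−0.07961 + √(0.07961² + 4 × 6.727e-04)) / 2 = 7.7043e-03 M. [H⁺] = C + x = 0.07 + 7.7043e-03 = 7.7704e-02 M. pH = -log(7.7704e-02) = 1.11.

pH = 1.11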